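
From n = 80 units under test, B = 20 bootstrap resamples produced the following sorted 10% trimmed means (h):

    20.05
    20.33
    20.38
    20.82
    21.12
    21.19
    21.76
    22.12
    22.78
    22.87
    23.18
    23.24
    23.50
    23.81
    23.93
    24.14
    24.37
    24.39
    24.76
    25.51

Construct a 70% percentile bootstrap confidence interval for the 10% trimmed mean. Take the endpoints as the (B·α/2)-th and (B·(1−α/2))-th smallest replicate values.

(20.38, 24.37)

α = 0.30; lower rank = 20 × 0.150 = 3; upper rank = 20 × 0.850 = 17.
The 3rd smallest replicate is 20.38; the 17th is 24.37.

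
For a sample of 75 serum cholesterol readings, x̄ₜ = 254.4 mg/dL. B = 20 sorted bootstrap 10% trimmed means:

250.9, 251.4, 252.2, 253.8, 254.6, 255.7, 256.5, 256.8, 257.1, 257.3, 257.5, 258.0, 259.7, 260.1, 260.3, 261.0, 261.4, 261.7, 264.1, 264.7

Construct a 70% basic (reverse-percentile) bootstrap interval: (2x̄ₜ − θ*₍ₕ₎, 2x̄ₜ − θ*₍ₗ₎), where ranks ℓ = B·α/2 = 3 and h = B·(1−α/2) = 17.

Percentile endpoints at ranks 3 and 17: θ*₍3₎ = 252.2, θ*₍17₎ = 261.4.
Basic interval reflects these around x̄ₜ:
  lower = 2 × 254.4 − 261.4 = 247.4
  upper = 2 × 254.4 − 252.2 = 256.6

(247.4, 256.6)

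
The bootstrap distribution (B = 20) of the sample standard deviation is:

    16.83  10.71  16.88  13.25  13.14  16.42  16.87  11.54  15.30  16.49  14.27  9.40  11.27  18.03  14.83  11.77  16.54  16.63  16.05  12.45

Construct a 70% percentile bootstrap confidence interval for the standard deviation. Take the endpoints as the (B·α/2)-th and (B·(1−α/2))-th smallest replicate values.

(11.27, 16.83)

Sorted replicates: 9.40, 10.71, 11.27, 11.54, 11.77, 12.45, 13.14, 13.25, 14.27, 14.83, 15.30, 16.05, 16.42, 16.49, 16.54, 16.63, 16.83, 16.87, 16.88, 18.03
α = 0.30; lower rank = 20 × 0.150 = 3; upper rank = 20 × 0.850 = 17.
The 3rd smallest replicate is 11.27; the 17th is 16.83.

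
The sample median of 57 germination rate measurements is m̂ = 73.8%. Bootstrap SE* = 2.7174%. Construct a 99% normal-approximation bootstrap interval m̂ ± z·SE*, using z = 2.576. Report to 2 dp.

Margin = 2.576 × 2.7174 = 7.000
Interval: 73.8 ± 7.000

(66.80, 80.80)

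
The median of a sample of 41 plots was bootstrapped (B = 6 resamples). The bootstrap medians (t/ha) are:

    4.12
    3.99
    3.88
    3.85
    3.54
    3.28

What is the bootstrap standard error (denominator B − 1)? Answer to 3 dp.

SE* = 0.311

Bootstrap SE is the standard deviation of the 6 replicate medians.
Mean of replicates: (4.12 + 3.99 + 3.88 + 3.85 + 3.54 + 3.28) / 6 = 22.66000 / 6 = 3.77667
Sum of squared deviations: (+0.34333)² + (+0.21333)² + (+0.10333)² + (+0.07333)² + (−0.23667)² + (−0.49667)² = 0.48213
Variance = 0.48213 / 5 = 0.09643
SE* = √0.09643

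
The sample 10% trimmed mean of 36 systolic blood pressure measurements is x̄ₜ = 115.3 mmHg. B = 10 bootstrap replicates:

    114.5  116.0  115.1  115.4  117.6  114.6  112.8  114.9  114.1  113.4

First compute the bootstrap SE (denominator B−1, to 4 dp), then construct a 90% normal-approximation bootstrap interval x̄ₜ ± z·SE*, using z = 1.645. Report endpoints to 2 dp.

(113.09, 117.51)

Mean of replicates = 114.8400; sum of squared deviations = 16.3040; SE* = √(16.3040/9) = 1.3459
Margin = 1.645 × 1.3459 = 2.214
Interval: 115.3 ± 2.214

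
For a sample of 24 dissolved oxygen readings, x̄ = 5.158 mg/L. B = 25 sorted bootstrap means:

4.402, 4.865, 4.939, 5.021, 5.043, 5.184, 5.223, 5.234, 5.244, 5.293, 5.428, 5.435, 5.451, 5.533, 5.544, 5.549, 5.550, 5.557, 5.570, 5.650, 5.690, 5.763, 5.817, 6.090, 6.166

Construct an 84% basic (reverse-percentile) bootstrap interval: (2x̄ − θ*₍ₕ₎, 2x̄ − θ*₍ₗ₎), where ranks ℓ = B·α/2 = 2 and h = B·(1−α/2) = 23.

Percentile endpoints at ranks 2 and 23: θ*₍2₎ = 4.865, θ*₍23₎ = 5.817.
Basic interval reflects these around x̄:
  lower = 2 × 5.158 − 5.817 = 4.499
  upper = 2 × 5.158 − 4.865 = 5.451

(4.499, 5.451)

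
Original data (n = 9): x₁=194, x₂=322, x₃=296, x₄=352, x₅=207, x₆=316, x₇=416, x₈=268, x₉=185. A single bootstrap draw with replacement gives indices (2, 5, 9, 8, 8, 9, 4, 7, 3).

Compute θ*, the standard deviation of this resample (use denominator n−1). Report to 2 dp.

θ* = 78.52

Resample values: 322, 207, 185, 268, 268, 185, 352, 416, 296.
Mean = 277.6667; sum of squared deviations = 49318.0000
s² = 49318.0000 / 8 = 6164.7500
s = √6164.7500 = 78.52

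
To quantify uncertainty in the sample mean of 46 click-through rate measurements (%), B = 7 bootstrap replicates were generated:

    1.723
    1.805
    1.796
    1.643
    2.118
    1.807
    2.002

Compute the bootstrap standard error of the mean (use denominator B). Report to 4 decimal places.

SE* = 0.1513

Bootstrap SE is the standard deviation of the 7 replicate means.
Mean of replicates: (1.723 + 1.805 + 1.796 + 1.643 + 2.118 + 1.807 + 2.002) / 7 = 12.89400 / 7 = 1.84200
Sum of squared deviations: (−0.11900)² + (−0.03700)² + (−0.04600)² + (−0.19900)² + (+0.27600)² + (−0.03500)² + (+0.16000)² = 0.16025
Variance = 0.16025 / 7 = 0.02289
SE* = √0.02289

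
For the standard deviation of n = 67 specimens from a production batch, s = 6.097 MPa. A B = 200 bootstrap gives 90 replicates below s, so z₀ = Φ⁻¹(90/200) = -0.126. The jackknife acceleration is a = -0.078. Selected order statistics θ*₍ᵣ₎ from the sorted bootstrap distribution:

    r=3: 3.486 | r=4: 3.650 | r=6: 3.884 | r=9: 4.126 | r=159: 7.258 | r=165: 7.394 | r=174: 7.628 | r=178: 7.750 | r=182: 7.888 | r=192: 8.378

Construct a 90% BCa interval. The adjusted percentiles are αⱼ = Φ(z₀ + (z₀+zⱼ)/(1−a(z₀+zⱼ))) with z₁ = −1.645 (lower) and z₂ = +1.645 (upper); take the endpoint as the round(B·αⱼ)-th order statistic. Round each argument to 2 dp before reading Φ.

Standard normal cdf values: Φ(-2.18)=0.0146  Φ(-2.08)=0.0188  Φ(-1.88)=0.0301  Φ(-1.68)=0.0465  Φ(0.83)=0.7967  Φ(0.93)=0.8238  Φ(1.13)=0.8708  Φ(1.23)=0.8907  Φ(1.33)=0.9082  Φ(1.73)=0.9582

Lower: z₀ + z₁ = -0.126 + (-1.645) = -1.771; 1 − a(z₀+z₁) = 1 − (-0.078)(-1.771) = 0.8619; argument = -0.126 + (-1.771)/0.8619 = -2.1809 → -2.18.
α₁ = Φ(-2.18) = 0.0146; rank = round(200 × 0.0146) = 3; θ*₍3₎ = 3.486.
Upper: z₀ + z₂ = 1.519; 1 − a(z₀+z₂) = 1.1185; argument = 1.2321 → 1.23; α₂ = 0.8907; rank = 178; θ*₍178₎ = 7.750.

(3.486, 7.750)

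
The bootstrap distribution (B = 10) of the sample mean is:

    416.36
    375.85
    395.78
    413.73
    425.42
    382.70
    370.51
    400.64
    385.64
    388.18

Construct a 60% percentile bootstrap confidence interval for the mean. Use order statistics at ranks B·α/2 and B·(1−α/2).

(375.85, 413.73)

Sorted replicates: 370.51, 375.85, 382.70, 385.64, 388.18, 395.78, 400.64, 413.73, 416.36, 425.42
α = 0.40; lower rank = 10 × 0.200 = 2; upper rank = 10 × 0.800 = 8.
The 2nd smallest replicate is 375.85; the 8th is 413.73.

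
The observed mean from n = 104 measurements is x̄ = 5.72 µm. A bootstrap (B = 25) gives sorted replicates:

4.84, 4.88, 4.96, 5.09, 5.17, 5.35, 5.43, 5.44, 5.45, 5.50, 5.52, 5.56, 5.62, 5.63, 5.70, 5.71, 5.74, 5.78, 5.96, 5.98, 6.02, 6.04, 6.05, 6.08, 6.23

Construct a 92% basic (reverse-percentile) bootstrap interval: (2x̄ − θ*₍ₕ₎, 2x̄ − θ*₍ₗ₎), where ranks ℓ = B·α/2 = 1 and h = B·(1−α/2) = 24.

(5.36, 6.60)

Percentile endpoints at ranks 1 and 24: θ*₍1₎ = 4.84, θ*₍24₎ = 6.08.
Basic interval reflects these around x̄:
  lower = 2 × 5.72 − 6.08 = 5.36
  upper = 2 × 5.72 − 4.84 = 6.60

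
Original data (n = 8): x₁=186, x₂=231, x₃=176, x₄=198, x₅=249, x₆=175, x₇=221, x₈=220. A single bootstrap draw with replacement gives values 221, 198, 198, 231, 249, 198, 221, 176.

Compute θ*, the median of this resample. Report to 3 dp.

Sorted: 176, 198, 198, 198, 221, 221, 231, 249
Median = average of the two middle values = 209.500

θ* = 209.500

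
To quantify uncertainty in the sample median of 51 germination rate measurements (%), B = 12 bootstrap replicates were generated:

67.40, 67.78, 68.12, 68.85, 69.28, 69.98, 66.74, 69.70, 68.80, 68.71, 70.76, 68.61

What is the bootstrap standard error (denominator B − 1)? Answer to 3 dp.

SE* = 1.127

Bootstrap SE is the standard deviation of the 12 replicate medians.
Mean of replicates: (67.40 + 67.78 + 68.12 + 68.85 + 69.28 + 69.98 + 66.74 + 69.70 + 68.80 + 68.71 + 70.76 + 68.61) / 12 = 824.7300 / 12 = 68.7275
Sum of squared deviations: (−1.3275)² + (−0.9475)² + (−0.6075)² + (+0.1225)² + (+0.5525)² + (+1.2525)² + (−1.9875)² + (+0.9725)² + (+0.0725)² + (−0.0175)² + (+2.0325)² + (−0.1175)² = 13.9644
Variance = 13.9644 / 11 = 1.2695
SE* = √1.2695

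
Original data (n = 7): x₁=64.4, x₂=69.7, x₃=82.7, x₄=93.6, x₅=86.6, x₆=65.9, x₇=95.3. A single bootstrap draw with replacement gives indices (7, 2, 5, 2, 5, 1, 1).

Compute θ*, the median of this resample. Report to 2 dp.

θ* = 69.70

Resample values: 95.3, 69.7, 86.6, 69.7, 86.6, 64.4, 64.4.
Sorted: 64.4, 64.4, 69.7, 69.7, 86.6, 86.6, 95.3
Median = middle value = 69.70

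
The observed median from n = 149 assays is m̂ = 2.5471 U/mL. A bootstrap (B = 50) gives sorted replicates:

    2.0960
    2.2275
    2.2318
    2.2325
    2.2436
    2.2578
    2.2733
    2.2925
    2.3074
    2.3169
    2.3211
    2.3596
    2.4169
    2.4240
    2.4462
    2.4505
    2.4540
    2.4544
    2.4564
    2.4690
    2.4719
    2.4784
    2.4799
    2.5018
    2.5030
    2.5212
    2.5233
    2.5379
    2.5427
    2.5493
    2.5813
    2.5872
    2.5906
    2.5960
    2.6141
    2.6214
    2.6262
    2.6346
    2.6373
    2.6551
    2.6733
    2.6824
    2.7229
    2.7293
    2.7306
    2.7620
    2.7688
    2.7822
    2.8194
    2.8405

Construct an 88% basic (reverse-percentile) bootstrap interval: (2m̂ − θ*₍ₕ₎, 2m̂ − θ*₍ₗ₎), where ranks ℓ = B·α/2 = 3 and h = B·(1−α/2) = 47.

(2.3254, 2.8624)

Percentile endpoints at ranks 3 and 47: θ*₍3₎ = 2.2318, θ*₍47₎ = 2.7688.
Basic interval reflects these around m̂:
  lower = 2 × 2.5471 − 2.7688 = 2.3254
  upper = 2 × 2.5471 − 2.2318 = 2.8624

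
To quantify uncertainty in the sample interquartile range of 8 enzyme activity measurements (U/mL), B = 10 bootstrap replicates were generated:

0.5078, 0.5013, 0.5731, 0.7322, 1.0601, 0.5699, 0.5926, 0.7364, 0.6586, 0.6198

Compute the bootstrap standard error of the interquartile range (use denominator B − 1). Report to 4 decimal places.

SE* = 0.1637

Bootstrap SE is the standard deviation of the 10 replicate interquartile ranges.
Mean of replicates: (0.5078 + 0.5013 + 0.5731 + 0.7322 + 1.0601 + 0.5699 + 0.5926 + 0.7364 + 0.6586 + 0.6198) / 10 = 6.55180 / 10 = 0.65518
Sum of squared deviations: (−0.14738)² + (−0.15388)² + (−0.08208)² + (+0.07702)² + (+0.40492)² + (−0.08528)² + (−0.06258)² + (+0.08122)² + (+0.00342)² + (−0.03538)² = 0.24108
Variance = 0.24108 / 9 = 0.02679
SE* = √0.02679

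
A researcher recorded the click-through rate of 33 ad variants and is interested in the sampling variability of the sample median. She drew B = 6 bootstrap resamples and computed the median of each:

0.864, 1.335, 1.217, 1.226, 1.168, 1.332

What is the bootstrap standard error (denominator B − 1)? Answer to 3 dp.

SE* = 0.173

Bootstrap SE is the standard deviation of the 6 replicate medians.
Mean of replicates: (0.864 + 1.335 + 1.217 + 1.226 + 1.168 + 1.332) / 6 = 7.1420 / 6 = 1.1903
Sum of squared deviations: (−0.3263)² + (+0.1447)² + (+0.0267)² + (+0.0357)² + (−0.0223)² + (+0.1417)² = 0.1500
Variance = 0.1500 / 5 = 0.0300
SE* = √0.0300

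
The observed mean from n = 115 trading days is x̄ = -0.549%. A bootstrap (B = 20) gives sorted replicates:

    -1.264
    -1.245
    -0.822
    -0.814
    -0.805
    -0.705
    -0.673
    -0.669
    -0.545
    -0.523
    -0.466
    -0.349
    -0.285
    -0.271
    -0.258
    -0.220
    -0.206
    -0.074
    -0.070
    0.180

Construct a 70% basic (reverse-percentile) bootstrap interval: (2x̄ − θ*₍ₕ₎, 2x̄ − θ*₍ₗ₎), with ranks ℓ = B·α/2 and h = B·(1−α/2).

Percentile endpoints at ranks 3 and 17: θ*₍3₎ = -0.822, θ*₍17₎ = -0.206.
Basic interval reflects these around x̄:
  lower = 2 × -0.549 − -0.206 = -0.892
  upper = 2 × -0.549 − -0.822 = -0.276

(-0.892, -0.276)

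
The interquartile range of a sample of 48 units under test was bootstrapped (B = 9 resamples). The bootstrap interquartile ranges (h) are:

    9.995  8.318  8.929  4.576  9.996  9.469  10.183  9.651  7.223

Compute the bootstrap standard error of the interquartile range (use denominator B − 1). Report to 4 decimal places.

SE* = 1.8179

Bootstrap SE is the standard deviation of the 9 replicate interquartile ranges.
Mean of replicates: (9.995 + 8.318 + 8.929 + 4.576 + 9.996 + 9.469 + 10.183 + 9.651 + 7.223) / 9 = 78.34000 / 9 = 8.70444
Sum of squared deviations: (+1.29056)² + (−0.38644)² + (+0.22456)² + (−4.12844)² + (+1.29156)² + (+0.76456)² + (+1.47856)² + (+0.94656)² + (−1.48144)² = 26.43878
Variance = 26.43878 / 8 = 3.30485
SE* = √3.30485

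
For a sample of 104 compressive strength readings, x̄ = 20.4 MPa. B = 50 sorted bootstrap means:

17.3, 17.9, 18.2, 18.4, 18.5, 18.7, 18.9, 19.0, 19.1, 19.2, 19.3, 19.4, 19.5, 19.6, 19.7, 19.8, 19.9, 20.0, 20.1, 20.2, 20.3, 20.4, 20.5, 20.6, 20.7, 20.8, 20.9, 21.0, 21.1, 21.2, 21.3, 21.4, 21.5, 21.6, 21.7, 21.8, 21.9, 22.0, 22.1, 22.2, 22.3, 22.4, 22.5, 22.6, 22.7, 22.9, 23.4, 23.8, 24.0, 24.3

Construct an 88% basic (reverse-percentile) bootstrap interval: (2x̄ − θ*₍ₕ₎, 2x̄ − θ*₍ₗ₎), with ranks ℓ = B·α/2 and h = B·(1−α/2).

(17.4, 22.6)

Percentile endpoints at ranks 3 and 47: θ*₍3₎ = 18.2, θ*₍47₎ = 23.4.
Basic interval reflects these around x̄:
  lower = 2 × 20.4 − 23.4 = 17.4
  upper = 2 × 20.4 − 18.2 = 22.6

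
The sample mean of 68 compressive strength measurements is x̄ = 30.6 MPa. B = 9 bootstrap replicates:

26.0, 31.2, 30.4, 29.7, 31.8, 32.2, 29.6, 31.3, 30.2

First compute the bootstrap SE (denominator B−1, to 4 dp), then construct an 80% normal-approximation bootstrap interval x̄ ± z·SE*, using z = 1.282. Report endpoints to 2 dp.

Mean of replicates = 30.2667; sum of squared deviations = 27.0200; SE* = √(27.0200/8) = 1.8378
Margin = 1.282 × 1.8378 = 2.356
Interval: 30.6 ± 2.356

(28.24, 32.96)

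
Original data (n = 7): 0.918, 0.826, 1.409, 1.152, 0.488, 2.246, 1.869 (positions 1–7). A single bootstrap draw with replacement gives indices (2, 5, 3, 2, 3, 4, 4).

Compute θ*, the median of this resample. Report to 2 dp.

Resample values: 0.826, 0.488, 1.409, 0.826, 1.409, 1.152, 1.152.
Sorted: 0.488, 0.826, 0.826, 1.152, 1.152, 1.409, 1.409
Median = middle value = 1.15

θ* = 1.15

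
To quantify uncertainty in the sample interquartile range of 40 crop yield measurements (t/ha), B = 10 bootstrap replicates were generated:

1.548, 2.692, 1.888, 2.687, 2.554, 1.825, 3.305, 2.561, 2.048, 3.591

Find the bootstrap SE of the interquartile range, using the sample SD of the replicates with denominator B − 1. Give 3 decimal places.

SE* = 0.654

Bootstrap SE is the standard deviation of the 10 replicate interquartile ranges.
Mean of replicates: (1.548 + 2.692 + 1.888 + 2.687 + 2.554 + 1.825 + 3.305 + 2.561 + 2.048 + 3.591) / 10 = 24.6990 / 10 = 2.4699
Sum of squared deviations: (−0.9219)² + (+0.2221)² + (−0.5819)² + (+0.2171)² + (+0.0841)² + (−0.6449)² + (+0.8351)² + (+0.0911)² + (−0.4219)² + (+1.1211)² = 3.8485
Variance = 3.8485 / 9 = 0.4276
SE* = √0.4276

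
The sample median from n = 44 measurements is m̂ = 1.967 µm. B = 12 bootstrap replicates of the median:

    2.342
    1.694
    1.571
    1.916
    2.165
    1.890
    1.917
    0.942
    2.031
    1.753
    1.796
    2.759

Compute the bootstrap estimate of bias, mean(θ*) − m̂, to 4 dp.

mean(θ*) = (2.342 + 1.694 + 1.571 + 1.916 + 2.165 + 1.890 + 1.917 + 0.942 + 2.031 + 1.753 + 1.796 + 2.759) / 12 = 1.89800
bias = 1.89800 − 1.967

bias = −0.0690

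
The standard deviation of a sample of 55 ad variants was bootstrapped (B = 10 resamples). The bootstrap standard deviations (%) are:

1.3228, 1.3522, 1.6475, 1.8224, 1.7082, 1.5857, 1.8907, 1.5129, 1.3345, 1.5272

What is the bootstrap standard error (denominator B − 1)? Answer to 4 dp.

SE* = 0.2003

Bootstrap SE is the standard deviation of the 10 replicate standard deviations.
Mean of replicates: (1.3228 + 1.3522 + 1.6475 + 1.8224 + 1.7082 + 1.5857 + 1.8907 + 1.5129 + 1.3345 + 1.5272) / 10 = 15.70410 / 10 = 1.57041
Sum of squared deviations: (−0.24761)² + (−0.21821)² + (+0.07709)² + (+0.25199)² + (+0.13779)² + (+0.01529)² + (+0.32029)² + (−0.05751)² + (−0.23591)² + (−0.04321)² = 0.36100
Variance = 0.36100 / 9 = 0.04011
SE* = √0.04011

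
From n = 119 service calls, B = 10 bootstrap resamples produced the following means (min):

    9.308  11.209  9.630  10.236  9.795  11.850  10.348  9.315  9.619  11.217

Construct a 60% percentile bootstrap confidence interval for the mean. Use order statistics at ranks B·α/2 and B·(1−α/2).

(9.315, 11.209)

Sorted replicates: 9.308, 9.315, 9.619, 9.630, 9.795, 10.236, 10.348, 11.209, 11.217, 11.850
α = 0.40; lower rank = 10 × 0.200 = 2; upper rank = 10 × 0.800 = 8.
The 2nd smallest replicate is 9.315; the 8th is 11.209.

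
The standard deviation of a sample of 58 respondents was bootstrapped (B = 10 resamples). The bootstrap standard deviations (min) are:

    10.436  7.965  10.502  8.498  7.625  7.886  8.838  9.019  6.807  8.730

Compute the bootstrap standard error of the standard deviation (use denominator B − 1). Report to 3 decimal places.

SE* = 1.170

Bootstrap SE is the standard deviation of the 10 replicate standard deviations.
Mean of replicates: (10.436 + 7.965 + 10.502 + 8.498 + 7.625 + 7.886 + 8.838 + 9.019 + 6.807 + 8.730) / 10 = 86.3060 / 10 = 8.6306
Sum of squared deviations: (+1.8054)² + (−0.6656)² + (+1.8714)² + (−0.1326)² + (−1.0056)² + (−0.7446)² + (+0.2074)² + (+0.3884)² + (−1.8236)² + (+0.0994)² = 12.3171
Variance = 12.3171 / 9 = 1.3686
SE* = √1.3686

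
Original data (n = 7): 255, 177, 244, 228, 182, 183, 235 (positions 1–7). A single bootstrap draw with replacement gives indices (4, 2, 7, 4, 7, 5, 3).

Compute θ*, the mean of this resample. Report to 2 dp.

Resample values: 228, 177, 235, 228, 235, 182, 244.
Mean = (228 + 177 + 235 + 228 + 235 + 182 + 244) / 7 = 1529.0 / 7 = 218.43

θ* = 218.43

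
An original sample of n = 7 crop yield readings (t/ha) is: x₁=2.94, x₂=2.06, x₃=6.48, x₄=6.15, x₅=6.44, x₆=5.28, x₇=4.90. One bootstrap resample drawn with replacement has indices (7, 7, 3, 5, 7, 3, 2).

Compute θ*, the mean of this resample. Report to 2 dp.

Resample values: 4.90, 4.90, 6.48, 6.44, 4.90, 6.48, 2.06.
Mean = (4.90 + 4.90 + 6.48 + 6.44 + 4.90 + 6.48 + 2.06) / 7 = 36.160 / 7 = 5.17

θ* = 5.17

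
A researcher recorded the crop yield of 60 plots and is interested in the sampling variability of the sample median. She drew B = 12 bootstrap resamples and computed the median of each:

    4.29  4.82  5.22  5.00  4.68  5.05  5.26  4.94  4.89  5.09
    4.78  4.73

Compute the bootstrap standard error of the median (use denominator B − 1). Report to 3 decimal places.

Bootstrap SE is the standard deviation of the 12 replicate medians.
Mean of replicates: (4.29 + 4.82 + 5.22 + 5.00 + 4.68 + 5.05 + 5.26 + 4.94 + 4.89 + 5.09 + 4.78 + 4.73) / 12 = 58.7500 / 12 = 4.8958
Sum of squared deviations: (−0.6058)² + (−0.0758)² + (+0.3242)² + (+0.1042)² + (−0.2158)² + (+0.1542)² + (+0.3642)² + (+0.0442)² + (−0.0058)² + (+0.1942)² + (−0.1158)² + (−0.1658)² = 0.7723
Variance = 0.7723 / 11 = 0.0702
SE* = √0.0702

SE* = 0.265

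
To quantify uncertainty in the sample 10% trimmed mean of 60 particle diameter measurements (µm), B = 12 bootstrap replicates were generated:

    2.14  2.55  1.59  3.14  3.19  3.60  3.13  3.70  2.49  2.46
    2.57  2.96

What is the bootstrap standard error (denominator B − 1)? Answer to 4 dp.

Bootstrap SE is the standard deviation of the 12 replicate 10% trimmed means.
Mean of replicates: (2.14 + 2.55 + 1.59 + 3.14 + 3.19 + 3.60 + 3.13 + 3.70 + 2.49 + 2.46 + 2.57 + 2.96) / 12 = 33.52000 / 12 = 2.79333
Sum of squared deviations: (−0.65333)² + (−0.24333)² + (−1.20333)² + (+0.34667)² + (+0.39667)² + (+0.80667)² + (+0.33667)² + (+0.90667)² + (−0.30333)² + (−0.33333)² + (−0.22333)² + (+0.16667)² = 4.07847
Variance = 4.07847 / 11 = 0.37077
SE* = √0.37077

SE* = 0.6089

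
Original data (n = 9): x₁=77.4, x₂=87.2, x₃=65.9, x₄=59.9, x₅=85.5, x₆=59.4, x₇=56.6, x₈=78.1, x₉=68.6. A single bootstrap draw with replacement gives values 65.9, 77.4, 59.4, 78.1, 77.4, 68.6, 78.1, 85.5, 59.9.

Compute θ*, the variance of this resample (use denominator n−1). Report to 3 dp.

θ* = 83.543

Mean = 72.2556; sum of squared deviations = 668.3422
s² = 668.3422 / 8 = 83.5428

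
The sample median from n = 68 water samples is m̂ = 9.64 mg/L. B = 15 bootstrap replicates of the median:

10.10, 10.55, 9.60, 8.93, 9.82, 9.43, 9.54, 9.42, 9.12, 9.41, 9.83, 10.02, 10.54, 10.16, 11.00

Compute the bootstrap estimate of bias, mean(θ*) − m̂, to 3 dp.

bias = +0.191

mean(θ*) = (10.10 + 10.55 + 9.60 + 8.93 + 9.82 + 9.43 + 9.54 + 9.42 + 9.12 + 9.41 + 9.83 + 10.02 + 10.54 + 10.16 + 11.00) / 15 = 9.8313
bias = 9.8313 − 9.64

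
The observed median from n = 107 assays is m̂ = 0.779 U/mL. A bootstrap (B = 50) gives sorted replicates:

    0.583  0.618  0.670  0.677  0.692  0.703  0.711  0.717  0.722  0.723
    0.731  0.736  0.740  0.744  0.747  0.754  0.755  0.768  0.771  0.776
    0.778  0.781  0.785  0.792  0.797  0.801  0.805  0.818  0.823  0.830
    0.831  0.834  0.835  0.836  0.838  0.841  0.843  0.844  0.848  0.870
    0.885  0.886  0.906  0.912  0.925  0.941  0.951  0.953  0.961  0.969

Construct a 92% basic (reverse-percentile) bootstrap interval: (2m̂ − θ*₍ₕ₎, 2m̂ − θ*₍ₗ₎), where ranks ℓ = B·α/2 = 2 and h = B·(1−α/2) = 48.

(0.605, 0.940)

Percentile endpoints at ranks 2 and 48: θ*₍2₎ = 0.618, θ*₍48₎ = 0.953.
Basic interval reflects these around m̂:
  lower = 2 × 0.779 − 0.953 = 0.605
  upper = 2 × 0.779 − 0.618 = 0.940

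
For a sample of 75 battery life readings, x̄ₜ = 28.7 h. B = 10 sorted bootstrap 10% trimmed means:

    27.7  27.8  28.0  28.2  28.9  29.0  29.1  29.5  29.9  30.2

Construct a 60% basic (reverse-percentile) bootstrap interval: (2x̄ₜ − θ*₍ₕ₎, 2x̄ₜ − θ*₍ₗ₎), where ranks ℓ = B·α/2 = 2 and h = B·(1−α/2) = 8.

(27.9, 29.6)

Percentile endpoints at ranks 2 and 8: θ*₍2₎ = 27.8, θ*₍8₎ = 29.5.
Basic interval reflects these around x̄ₜ:
  lower = 2 × 28.7 − 29.5 = 27.9
  upper = 2 × 28.7 − 27.8 = 29.6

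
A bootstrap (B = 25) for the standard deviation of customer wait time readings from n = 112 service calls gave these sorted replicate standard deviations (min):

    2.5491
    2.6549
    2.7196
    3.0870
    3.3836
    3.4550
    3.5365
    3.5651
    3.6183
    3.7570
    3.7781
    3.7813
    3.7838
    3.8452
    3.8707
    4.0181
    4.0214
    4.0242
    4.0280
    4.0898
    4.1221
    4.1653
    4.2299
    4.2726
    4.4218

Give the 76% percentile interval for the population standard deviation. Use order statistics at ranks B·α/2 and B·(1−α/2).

α = 0.24; lower rank = 25 × 0.120 = 3; upper rank = 25 × 0.880 = 22.
The 3rd smallest replicate is 2.7196; the 22nd is 4.1653.

(2.7196, 4.1653)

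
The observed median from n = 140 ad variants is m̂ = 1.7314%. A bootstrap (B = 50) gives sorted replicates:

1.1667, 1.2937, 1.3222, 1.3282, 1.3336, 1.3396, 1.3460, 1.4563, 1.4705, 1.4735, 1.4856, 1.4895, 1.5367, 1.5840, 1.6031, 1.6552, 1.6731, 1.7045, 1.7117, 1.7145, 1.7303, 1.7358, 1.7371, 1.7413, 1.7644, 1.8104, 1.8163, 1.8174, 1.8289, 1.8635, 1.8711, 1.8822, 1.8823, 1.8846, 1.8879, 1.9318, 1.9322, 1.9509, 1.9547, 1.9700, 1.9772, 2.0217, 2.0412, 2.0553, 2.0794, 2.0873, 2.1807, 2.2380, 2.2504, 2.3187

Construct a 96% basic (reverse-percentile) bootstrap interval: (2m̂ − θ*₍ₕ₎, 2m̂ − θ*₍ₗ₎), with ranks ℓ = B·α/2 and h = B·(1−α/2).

Percentile endpoints at ranks 1 and 49: θ*₍1₎ = 1.1667, θ*₍49₎ = 2.2504.
Basic interval reflects these around m̂:
  lower = 2 × 1.7314 − 2.2504 = 1.2124
  upper = 2 × 1.7314 − 1.1667 = 2.2961

(1.2124, 2.2961)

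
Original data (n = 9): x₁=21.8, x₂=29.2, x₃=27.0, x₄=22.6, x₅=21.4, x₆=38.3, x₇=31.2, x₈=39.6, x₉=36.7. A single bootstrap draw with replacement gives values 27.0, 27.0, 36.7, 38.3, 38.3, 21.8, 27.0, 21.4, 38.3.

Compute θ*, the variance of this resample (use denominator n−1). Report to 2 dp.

Mean = 30.6444; sum of squared deviations = 416.0222
s² = 416.0222 / 8 = 52.0028

θ* = 52.00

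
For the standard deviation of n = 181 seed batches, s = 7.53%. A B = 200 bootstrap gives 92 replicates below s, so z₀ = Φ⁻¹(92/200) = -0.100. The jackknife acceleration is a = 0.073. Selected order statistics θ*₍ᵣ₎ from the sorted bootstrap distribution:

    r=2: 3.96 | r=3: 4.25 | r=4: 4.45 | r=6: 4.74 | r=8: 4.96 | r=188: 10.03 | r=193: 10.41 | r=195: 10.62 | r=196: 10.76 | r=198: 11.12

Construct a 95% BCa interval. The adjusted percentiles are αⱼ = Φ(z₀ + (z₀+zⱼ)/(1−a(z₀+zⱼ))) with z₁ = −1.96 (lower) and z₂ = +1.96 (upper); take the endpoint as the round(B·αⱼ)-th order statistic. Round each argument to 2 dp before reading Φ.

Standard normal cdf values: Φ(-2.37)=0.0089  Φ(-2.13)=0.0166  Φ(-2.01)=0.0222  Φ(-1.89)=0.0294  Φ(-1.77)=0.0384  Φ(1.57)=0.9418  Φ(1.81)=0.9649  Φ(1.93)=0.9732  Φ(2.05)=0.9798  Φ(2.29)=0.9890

(4.74, 10.76)

Lower: z₀ + z₁ = -0.100 + (-1.960) = -2.060; 1 − a(z₀+z₁) = 1 − (0.073)(-2.060) = 1.1504; argument = -0.100 + (-2.060)/1.1504 = -1.8907 → -1.89.
α₁ = Φ(-1.89) = 0.0294; rank = round(200 × 0.0294) = 6; θ*₍6₎ = 4.74.
Upper: z₀ + z₂ = 1.860; 1 − a(z₀+z₂) = 0.8642; argument = 2.0522 → 2.05; α₂ = 0.9798; rank = 196; θ*₍196₎ = 10.76.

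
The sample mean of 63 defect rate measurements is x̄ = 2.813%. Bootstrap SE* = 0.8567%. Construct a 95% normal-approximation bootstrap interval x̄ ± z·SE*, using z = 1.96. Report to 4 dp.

(1.1339, 4.4921)

Margin = 1.96 × 0.8567 = 1.67913
Interval: 2.813 ± 1.67913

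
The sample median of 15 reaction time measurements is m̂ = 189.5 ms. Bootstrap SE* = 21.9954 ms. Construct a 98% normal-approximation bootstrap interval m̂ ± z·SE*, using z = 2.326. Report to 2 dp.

(138.34, 240.66)

Margin = 2.326 × 21.9954 = 51.161
Interval: 189.5 ± 51.161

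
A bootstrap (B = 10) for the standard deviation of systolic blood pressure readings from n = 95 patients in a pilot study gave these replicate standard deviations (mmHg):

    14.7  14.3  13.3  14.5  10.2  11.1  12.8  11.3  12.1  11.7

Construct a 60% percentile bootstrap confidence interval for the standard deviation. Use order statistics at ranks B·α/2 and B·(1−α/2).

(11.1, 14.3)

Sorted replicates: 10.2, 11.1, 11.3, 11.7, 12.1, 12.8, 13.3, 14.3, 14.5, 14.7
α = 0.40; lower rank = 10 × 0.200 = 2; upper rank = 10 × 0.800 = 8.
The 2nd smallest replicate is 11.1; the 8th is 14.3.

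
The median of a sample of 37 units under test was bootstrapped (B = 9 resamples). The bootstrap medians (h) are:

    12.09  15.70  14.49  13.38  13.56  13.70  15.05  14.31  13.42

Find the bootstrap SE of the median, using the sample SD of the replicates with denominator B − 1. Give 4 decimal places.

SE* = 1.0590

Bootstrap SE is the standard deviation of the 9 replicate medians.
Mean of replicates: (12.09 + 15.70 + 14.49 + 13.38 + 13.56 + 13.70 + 15.05 + 14.31 + 13.42) / 9 = 125.70000 / 9 = 13.96667
Sum of squared deviations: (−1.87667)² + (+1.73333)² + (+0.52333)² + (−0.58667)² + (−0.40667)² + (−0.26667)² + (+1.08333)² + (+0.34333)² + (−0.54667)² = 8.97120
Variance = 8.97120 / 8 = 1.12140
SE* = √1.12140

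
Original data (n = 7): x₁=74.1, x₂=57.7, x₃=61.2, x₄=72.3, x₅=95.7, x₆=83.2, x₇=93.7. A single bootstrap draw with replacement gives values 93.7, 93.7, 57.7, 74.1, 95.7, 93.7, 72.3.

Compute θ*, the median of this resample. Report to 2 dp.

Sorted: 57.7, 72.3, 74.1, 93.7, 93.7, 93.7, 95.7
Median = middle value = 93.70

θ* = 93.70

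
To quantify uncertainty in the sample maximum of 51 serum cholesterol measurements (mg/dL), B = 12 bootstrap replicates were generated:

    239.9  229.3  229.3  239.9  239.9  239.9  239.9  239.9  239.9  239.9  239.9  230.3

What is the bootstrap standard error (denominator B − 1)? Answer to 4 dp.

Bootstrap SE is the standard deviation of the 12 replicate maximums.
Mean of replicates: (239.9 + 229.3 + 229.3 + 239.9 + 239.9 + 239.9 + 239.9 + 239.9 + 239.9 + 239.9 + 239.9 + 230.3) / 12 = 2848.00000 / 12 = 237.33333
Sum of squared deviations: (+2.56667)² + (−8.03333)² + (−8.03333)² + (+2.56667)² + (+2.56667)² + (+2.56667)² + (+2.56667)² + (+2.56667)² + (+2.56667)² + (+2.56667)² + (+2.56667)² + (−7.03333)² = 237.82667
Variance = 237.82667 / 11 = 21.62061
SE* = √21.62061

SE* = 4.6498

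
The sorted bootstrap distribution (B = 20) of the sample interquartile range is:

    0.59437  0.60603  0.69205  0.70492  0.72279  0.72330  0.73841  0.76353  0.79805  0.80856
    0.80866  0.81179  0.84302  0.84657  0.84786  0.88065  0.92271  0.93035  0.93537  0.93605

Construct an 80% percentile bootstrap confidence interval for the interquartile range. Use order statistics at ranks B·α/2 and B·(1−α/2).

(0.60603, 0.93035)

α = 0.20; lower rank = 20 × 0.100 = 2; upper rank = 20 × 0.900 = 18.
The 2nd smallest replicate is 0.60603; the 18th is 0.93035.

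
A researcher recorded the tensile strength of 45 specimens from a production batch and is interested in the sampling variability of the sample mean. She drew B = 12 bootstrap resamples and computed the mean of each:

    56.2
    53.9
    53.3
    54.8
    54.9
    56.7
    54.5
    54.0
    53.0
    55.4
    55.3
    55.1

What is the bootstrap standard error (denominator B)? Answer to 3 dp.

Bootstrap SE is the standard deviation of the 12 replicate means.
Mean of replicates: (56.2 + 53.9 + 53.3 + 54.8 + 54.9 + 56.7 + 54.5 + 54.0 + 53.0 + 55.4 + 55.3 + 55.1) / 12 = 657.1000 / 12 = 54.7583
Sum of squared deviations: (+1.4417)² + (−0.8583)² + (−1.4583)² + (+0.0417)² + (+0.1417)² + (+1.9417)² + (−0.2583)² + (−0.7583)² + (−1.7583)² + (+0.6417)² + (+0.5417)² + (+0.3417)² = 13.2892
Variance = 13.2892 / 12 = 1.1074
SE* = √1.1074

SE* = 1.052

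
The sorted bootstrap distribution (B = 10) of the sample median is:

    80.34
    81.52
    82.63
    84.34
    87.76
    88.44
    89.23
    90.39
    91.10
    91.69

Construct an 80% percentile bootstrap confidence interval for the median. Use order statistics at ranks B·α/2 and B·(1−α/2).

α = 0.20; lower rank = 10 × 0.100 = 1; upper rank = 10 × 0.900 = 9.
The 1st smallest replicate is 80.34; the 9th is 91.10.

(80.34, 91.10)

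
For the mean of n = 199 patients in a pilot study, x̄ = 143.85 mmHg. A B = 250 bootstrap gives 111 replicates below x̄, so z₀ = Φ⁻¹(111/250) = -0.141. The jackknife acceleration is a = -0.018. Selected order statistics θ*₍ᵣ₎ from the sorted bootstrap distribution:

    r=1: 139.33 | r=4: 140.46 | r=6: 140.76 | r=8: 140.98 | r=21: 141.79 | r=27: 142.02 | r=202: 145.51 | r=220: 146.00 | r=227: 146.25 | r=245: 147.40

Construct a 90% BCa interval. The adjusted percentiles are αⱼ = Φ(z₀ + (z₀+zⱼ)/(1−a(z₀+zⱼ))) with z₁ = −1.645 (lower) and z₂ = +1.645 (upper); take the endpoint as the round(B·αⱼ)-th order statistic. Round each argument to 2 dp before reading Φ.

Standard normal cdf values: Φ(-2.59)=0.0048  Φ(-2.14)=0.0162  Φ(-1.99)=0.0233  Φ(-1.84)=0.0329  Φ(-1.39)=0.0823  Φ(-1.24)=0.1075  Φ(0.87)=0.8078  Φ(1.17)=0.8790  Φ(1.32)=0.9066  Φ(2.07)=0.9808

Lower: z₀ + z₁ = -0.141 + (-1.645) = -1.786; 1 − a(z₀+z₁) = 1 − (-0.018)(-1.786) = 0.9679; argument = -0.141 + (-1.786)/0.9679 = -1.9863 → -1.99.
α₁ = Φ(-1.99) = 0.0233; rank = round(250 × 0.0233) = 6; θ*₍6₎ = 140.76.
Upper: z₀ + z₂ = 1.504; 1 − a(z₀+z₂) = 1.0271; argument = 1.3234 → 1.32; α₂ = 0.9066; rank = 227; θ*₍227₎ = 146.25.

(140.76, 146.25)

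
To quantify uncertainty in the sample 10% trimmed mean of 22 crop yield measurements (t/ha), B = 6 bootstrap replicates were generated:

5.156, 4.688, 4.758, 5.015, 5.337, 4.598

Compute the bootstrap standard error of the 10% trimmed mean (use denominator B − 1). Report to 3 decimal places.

SE* = 0.291

Bootstrap SE is the standard deviation of the 6 replicate 10% trimmed means.
Mean of replicates: (5.156 + 4.688 + 4.758 + 5.015 + 5.337 + 4.598) / 6 = 29.5520 / 6 = 4.9253
Sum of squared deviations: (+0.2307)² + (−0.2373)² + (−0.1673)² + (+0.0897)² + (+0.4117)² + (−0.3273)² = 0.4222
Variance = 0.4222 / 5 = 0.0844
SE* = √0.0844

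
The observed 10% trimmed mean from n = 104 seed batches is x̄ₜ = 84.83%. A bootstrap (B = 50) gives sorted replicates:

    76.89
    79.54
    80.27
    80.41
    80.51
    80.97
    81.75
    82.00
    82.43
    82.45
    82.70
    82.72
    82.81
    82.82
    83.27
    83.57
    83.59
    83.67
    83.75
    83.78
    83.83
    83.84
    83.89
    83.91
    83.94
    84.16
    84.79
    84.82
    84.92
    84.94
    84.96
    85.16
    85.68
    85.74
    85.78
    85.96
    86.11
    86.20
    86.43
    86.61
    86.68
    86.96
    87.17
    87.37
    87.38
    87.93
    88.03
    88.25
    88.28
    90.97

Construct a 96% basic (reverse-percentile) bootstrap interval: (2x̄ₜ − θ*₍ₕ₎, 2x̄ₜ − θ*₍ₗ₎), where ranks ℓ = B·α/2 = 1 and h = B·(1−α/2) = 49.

(81.38, 92.77)

Percentile endpoints at ranks 1 and 49: θ*₍1₎ = 76.89, θ*₍49₎ = 88.28.
Basic interval reflects these around x̄ₜ:
  lower = 2 × 84.83 − 88.28 = 81.38
  upper = 2 × 84.83 − 76.89 = 92.77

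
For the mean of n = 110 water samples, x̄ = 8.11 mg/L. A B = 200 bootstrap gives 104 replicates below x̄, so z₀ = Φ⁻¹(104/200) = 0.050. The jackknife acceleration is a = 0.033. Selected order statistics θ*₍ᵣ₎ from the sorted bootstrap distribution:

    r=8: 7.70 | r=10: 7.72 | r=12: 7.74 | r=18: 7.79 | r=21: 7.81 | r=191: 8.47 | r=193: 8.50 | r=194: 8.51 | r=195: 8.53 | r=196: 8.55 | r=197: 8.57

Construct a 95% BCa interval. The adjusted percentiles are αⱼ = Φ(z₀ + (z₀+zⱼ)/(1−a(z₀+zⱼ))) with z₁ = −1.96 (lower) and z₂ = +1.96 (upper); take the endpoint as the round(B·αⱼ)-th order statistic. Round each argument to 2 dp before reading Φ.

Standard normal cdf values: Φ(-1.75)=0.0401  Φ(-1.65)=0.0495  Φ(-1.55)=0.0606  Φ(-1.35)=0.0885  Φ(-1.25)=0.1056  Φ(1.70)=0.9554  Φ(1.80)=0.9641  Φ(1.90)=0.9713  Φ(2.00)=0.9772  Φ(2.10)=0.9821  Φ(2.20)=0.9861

Lower: z₀ + z₁ = 0.050 + (-1.960) = -1.910; 1 − a(z₀+z₁) = 1 − (0.033)(-1.910) = 1.0630; argument = 0.050 + (-1.910)/1.0630 = -1.7468 → -1.75.
α₁ = Φ(-1.75) = 0.0401; rank = round(200 × 0.0401) = 8; θ*₍8₎ = 7.70.
Upper: z₀ + z₂ = 2.010; 1 − a(z₀+z₂) = 0.9337; argument = 2.2028 → 2.20; α₂ = 0.9861; rank = 197; θ*₍197₎ = 8.57.

(7.70, 8.57)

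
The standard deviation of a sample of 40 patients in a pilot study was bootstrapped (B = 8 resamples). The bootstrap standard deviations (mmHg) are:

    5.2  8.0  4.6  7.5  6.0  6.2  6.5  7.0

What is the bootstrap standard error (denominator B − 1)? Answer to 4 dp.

Bootstrap SE is the standard deviation of the 8 replicate standard deviations.
Mean of replicates: (5.2 + 8.0 + 4.6 + 7.5 + 6.0 + 6.2 + 6.5 + 7.0) / 8 = 51.00000 / 8 = 6.37500
Sum of squared deviations: (−1.17500)² + (+1.62500)² + (−1.77500)² + (+1.12500)² + (−0.37500)² + (−0.17500)² + (+0.12500)² + (+0.62500)² = 9.01500
Variance = 9.01500 / 7 = 1.28786
SE* = √1.28786

SE* = 1.1348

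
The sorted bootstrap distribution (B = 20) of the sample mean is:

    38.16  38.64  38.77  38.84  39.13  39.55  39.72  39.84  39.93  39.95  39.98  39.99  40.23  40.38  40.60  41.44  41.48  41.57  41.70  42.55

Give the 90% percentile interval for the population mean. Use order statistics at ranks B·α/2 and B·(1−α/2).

α = 0.10; lower rank = 20 × 0.050 = 1; upper rank = 20 × 0.950 = 19.
The 1st smallest replicate is 38.16; the 19th is 41.70.

(38.16, 41.70)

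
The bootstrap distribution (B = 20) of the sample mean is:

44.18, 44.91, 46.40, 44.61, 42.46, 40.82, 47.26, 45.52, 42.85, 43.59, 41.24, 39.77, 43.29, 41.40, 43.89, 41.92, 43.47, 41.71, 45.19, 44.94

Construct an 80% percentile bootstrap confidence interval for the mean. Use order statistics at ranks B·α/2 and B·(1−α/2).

Sorted replicates: 39.77, 40.82, 41.24, 41.40, 41.71, 41.92, 42.46, 42.85, 43.29, 43.47, 43.59, 43.89, 44.18, 44.61, 44.91, 44.94, 45.19, 45.52, 46.40, 47.26
α = 0.20; lower rank = 20 × 0.100 = 2; upper rank = 20 × 0.900 = 18.
The 2nd smallest replicate is 40.82; the 18th is 45.52.

(40.82, 45.52)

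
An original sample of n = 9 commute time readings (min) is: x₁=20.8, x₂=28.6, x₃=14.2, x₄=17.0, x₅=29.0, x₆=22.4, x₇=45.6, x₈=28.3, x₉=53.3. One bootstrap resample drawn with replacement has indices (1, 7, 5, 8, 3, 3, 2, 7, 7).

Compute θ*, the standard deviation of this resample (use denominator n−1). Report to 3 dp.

θ* = 12.843

Resample values: 20.8, 45.6, 29.0, 28.3, 14.2, 14.2, 28.6, 45.6, 45.6.
Mean = 30.2111; sum of squared deviations = 1319.4489
s² = 1319.4489 / 8 = 164.9311
s = √164.9311 = 12.843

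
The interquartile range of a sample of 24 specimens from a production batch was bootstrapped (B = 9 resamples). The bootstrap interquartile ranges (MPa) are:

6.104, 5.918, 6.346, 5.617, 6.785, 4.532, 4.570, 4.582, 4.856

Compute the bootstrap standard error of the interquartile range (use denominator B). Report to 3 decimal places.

SE* = 0.815

Bootstrap SE is the standard deviation of the 9 replicate interquartile ranges.
Mean of replicates: (6.104 + 5.918 + 6.346 + 5.617 + 6.785 + 4.532 + 4.570 + 4.582 + 4.856) / 9 = 49.3100 / 9 = 5.4789
Sum of squared deviations: (+0.6251)² + (+0.4391)² + (+0.8671)² + (+0.1381)² + (+1.3061)² + (−0.9469)² + (−0.9089)² + (−0.8969)² + (−0.6229)² = 5.9755
Variance = 5.9755 / 9 = 0.6639
SE* = √0.6639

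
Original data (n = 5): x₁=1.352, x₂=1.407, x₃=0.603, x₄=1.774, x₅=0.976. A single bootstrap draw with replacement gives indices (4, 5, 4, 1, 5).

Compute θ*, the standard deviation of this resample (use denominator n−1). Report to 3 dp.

Resample values: 1.774, 0.976, 1.774, 1.352, 0.976.
Mean = 1.3704; sum of squared deviations = 0.6372
s² = 0.6372 / 4 = 0.1593
s = √0.1593 = 0.399

θ* = 0.399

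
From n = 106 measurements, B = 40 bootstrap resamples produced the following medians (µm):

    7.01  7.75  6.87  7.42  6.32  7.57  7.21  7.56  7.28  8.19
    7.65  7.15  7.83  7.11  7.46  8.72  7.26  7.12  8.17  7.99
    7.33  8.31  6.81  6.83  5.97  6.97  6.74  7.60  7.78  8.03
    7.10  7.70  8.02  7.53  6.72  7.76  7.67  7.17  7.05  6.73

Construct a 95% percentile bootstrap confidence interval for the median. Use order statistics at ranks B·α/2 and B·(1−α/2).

(5.97, 8.31)

Sorted replicates: 5.97, 6.32, 6.72, 6.73, 6.74, 6.81, 6.83, 6.87, 6.97, 7.01, 7.05, 7.10, 7.11, 7.12, 7.15, 7.17, 7.21, 7.26, 7.28, 7.33, 7.42, 7.46, 7.53, 7.56, 7.57, 7.60, 7.65, 7.67, 7.70, 7.75, 7.76, 7.78, 7.83, 7.99, 8.02, 8.03, 8.17, 8.19, 8.31, 8.72
α = 0.05; lower rank = 40 × 0.025 = 1; upper rank = 40 × 0.975 = 39.
The 1st smallest replicate is 5.97; the 39th is 8.31.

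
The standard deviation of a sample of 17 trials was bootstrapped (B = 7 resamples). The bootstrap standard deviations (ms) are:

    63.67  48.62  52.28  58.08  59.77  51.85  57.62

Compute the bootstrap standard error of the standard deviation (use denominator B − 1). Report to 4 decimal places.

SE* = 5.2522

Bootstrap SE is the standard deviation of the 7 replicate standard deviations.
Mean of replicates: (63.67 + 48.62 + 52.28 + 58.08 + 59.77 + 51.85 + 57.62) / 7 = 391.89000 / 7 = 55.98429
Sum of squared deviations: (+7.68571)² + (−7.36429)² + (−3.70429)² + (+2.09571)² + (+3.78571)² + (−4.13429)² + (+1.63571)² = 165.51617
Variance = 165.51617 / 6 = 27.58603
SE* = √27.58603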